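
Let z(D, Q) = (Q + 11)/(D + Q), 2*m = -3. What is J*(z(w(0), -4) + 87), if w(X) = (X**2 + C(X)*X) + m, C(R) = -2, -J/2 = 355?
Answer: -669530/11 ≈ -60866.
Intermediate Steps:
J = -710 (J = -2*355 = -710)
m = -3/2 (m = (1/2)*(-3) = -3/2 ≈ -1.5000)
w(X) = -3/2 + X**2 - 2*X (w(X) = (X**2 - 2*X) - 3/2 = -3/2 + X**2 - 2*X)
z(D, Q) = (11 + Q)/(D + Q)
J*(z(w(0), -4) + 87) = -710*((11 - 4)/((-3/2 + 0**2 - 2*0) - 4) + 87) = -710*(7/((-3/2 + 0 + 0) - 4) + 87) = -710*(7/(-3/2 - 4) + 87) = -710*(7/(-11/2) + 87) = -710*(-2/11*7 + 87) = -710*(-14/11 + 87) = -710*943/11 = -669530/11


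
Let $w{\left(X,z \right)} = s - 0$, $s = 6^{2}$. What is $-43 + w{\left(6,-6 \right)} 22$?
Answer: $749$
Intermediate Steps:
$s = 36$
$w{\left(X,z \right)} = 36$ ($w{\left(X,z \right)} = 36 - 0 = 36 + 0 = 36$)
$-43 + w{\left(6,-6 \right)} 22 = -43 + 36 \cdot 22 = -43 + 792 = 749$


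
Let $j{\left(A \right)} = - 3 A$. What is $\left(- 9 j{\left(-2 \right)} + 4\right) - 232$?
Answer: $-282$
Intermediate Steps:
$\left(- 9 j{\left(-2 \right)} + 4\right) - 232 = \left(- 9 \left(\left(-3\right) \left(-2\right)\right) + 4\right) - 232 = \left(\left(-9\right) 6 + 4\right) - 232 = \left(-54 + 4\right) - 232 = -50 - 232 = -282$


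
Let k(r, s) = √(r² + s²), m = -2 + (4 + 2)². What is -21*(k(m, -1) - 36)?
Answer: 756 - 21*√1157 ≈ 41.691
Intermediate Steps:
m = 34 (m = -2 + 6² = -2 + 36 = 34)
-21*(k(m, -1) - 36) = -21*(√(34² + (-1)²) - 36) = -21*(√(1156 + 1) - 36) = -21*(√1157 - 36) = -21*(-36 + √1157) = 756 - 21*√1157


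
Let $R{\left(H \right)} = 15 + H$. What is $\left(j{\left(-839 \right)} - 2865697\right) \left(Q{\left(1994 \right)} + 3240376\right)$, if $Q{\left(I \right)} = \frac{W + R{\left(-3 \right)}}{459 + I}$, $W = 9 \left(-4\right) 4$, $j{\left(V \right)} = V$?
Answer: $- \frac{2071369909632096}{223} \approx -9.2887 \cdot 10^{12}$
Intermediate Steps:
$W = -144$ ($W = \left(-36\right) 4 = -144$)
$Q{\left(I \right)} = - \frac{132}{459 + I}$ ($Q{\left(I \right)} = \frac{-144 + \left(15 - 3\right)}{459 + I} = \frac{-144 + 12}{459 + I} = - \frac{132}{459 + I}$)
$\left(j{\left(-839 \right)} - 2865697\right) \left(Q{\left(1994 \right)} + 3240376\right) = \left(-839 - 2865697\right) \left(- \frac{132}{459 + 1994} + 3240376\right) = - 2866536 \left(- \frac{132}{2453} + 3240376\right) = - 2866536 \left(\left(-132\right) \frac{1}{2453} + 3240376\right) = - 2866536 \left(- \frac{12}{223} + 3240376\right) = \left(-2866536\right) \frac{722603836}{223} = - \frac{2071369909632096}{223}$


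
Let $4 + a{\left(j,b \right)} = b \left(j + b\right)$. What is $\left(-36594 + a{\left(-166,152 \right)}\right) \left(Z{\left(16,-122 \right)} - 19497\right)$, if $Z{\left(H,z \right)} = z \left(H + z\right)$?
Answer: $254236190$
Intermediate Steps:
$a{\left(j,b \right)} = -4 + b \left(b + j\right)$ ($a{\left(j,b \right)} = -4 + b \left(j + b\right) = -4 + b \left(b + j\right)$)
$\left(-36594 + a{\left(-166,152 \right)}\right) \left(Z{\left(16,-122 \right)} - 19497\right) = \left(-36594 + \left(-4 + 152^{2} + 152 \left(-166\right)\right)\right) \left(- 122 \left(16 - 122\right) - 19497\right) = \left(-36594 - 2132\right) \left(\left(-122\right) \left(-106\right) - 19497\right) = \left(-36594 - 2132\right) \left(12932 - 19497\right) = \left(-38726\right) \left(-6565\right) = 254236190$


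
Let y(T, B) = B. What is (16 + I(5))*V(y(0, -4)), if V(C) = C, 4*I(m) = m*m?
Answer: -89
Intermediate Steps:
I(m) = m²/4 (I(m) = (m*m)/4 = m²/4)
(16 + I(5))*V(y(0, -4)) = (16 + (¼)*5²)*(-4) = (16 + (¼)*25)*(-4) = (16 + 25/4)*(-4) = (89/4)*(-4) = -89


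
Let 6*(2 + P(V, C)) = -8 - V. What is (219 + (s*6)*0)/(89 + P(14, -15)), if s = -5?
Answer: 657/250 ≈ 2.6280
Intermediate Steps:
P(V, C) = -10/3 - V/6 (P(V, C) = -2 + (-8 - V)/6 = -2 + (-4/3 - V/6) = -10/3 - V/6)
(219 + (s*6)*0)/(89 + P(14, -15)) = (219 - 5*6*0)/(89 + (-10/3 - ⅙*14)) = (219 - 30*0)/(89 + (-10/3 - 7/3)) = (219 + 0)/(89 - 17/3) = 219/(250/3) = 219*(3/250) = 657/250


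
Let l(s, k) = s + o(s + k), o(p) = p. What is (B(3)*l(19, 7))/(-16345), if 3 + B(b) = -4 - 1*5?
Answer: 108/3269 ≈ 0.033038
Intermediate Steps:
B(b) = -12 (B(b) = -3 + (-4 - 1*5) = -3 + (-4 - 5) = -3 - 9 = -12)
l(s, k) = k + 2*s (l(s, k) = s + (s + k) = s + (k + s) = k + 2*s)
(B(3)*l(19, 7))/(-16345) = -12*(7 + 2*19)/(-16345) = -12*(7 + 38)*(-1/16345) = -12*45*(-1/16345) = -540*(-1/16345) = 108/3269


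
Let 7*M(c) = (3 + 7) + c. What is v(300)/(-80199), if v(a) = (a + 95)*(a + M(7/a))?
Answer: -50007553/33683580 ≈ -1.4846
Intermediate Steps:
M(c) = 10/7 + c/7 (M(c) = ((3 + 7) + c)/7 = (10 + c)/7 = 10/7 + c/7)
v(a) = (95 + a)*(10/7 + a + 1/a) (v(a) = (a + 95)*(a + (10/7 + (7/a)/7)) = (95 + a)*(a + (10/7 + 1/a)) = (95 + a)*(10/7 + a + 1/a))
v(300)/(-80199) = (957/7 + 300² + 95/300 + (675/7)*300)/(-80199) = (957/7 + 90000 + 95*(1/300) + 202500/7)*(-1/80199) = (957/7 + 90000 + 19/60 + 202500/7)*(-1/80199) = (50007553/420)*(-1/80199) = -50007553/33683580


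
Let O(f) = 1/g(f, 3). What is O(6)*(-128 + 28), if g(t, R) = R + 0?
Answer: -100/3 ≈ -33.333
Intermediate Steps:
g(t, R) = R
O(f) = ⅓ (O(f) = 1/3 = ⅓)
O(6)*(-128 + 28) = (-128 + 28)/3 = (⅓)*(-100) = -100/3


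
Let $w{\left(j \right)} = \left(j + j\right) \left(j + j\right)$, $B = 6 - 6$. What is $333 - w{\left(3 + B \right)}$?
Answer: $297$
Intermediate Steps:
$B = 0$ ($B = 6 - 6 = 0$)
$w{\left(j \right)} = 4 j^{2}$ ($w{\left(j \right)} = 2 j 2 j = 4 j^{2}$)
$333 - w{\left(3 + B \right)} = 333 - 4 \left(3 + 0\right)^{2} = 333 - 4 \cdot 3^{2} = 333 - 4 \cdot 9 = 333 - 36 = 297$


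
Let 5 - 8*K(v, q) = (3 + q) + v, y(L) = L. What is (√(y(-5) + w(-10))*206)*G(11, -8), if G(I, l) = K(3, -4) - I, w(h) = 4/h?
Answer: -5253*I*√15/4 ≈ -5086.2*I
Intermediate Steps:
K(v, q) = ¼ - q/8 - v/8 (K(v, q) = 5/8 - ((3 + q) + v)/8 = 5/8 - (3 + q + v)/8 = 5/8 + (-3/8 - q/8 - v/8) = ¼ - q/8 - v/8)
G(I, l) = 3/8 - I (G(I, l) = (¼ - ⅛*(-4) - ⅛*3) - I = (¼ + ½ - 3/8) - I = 3/8 - I)
(√(y(-5) + w(-10))*206)*G(11, -8) = (√(-5 + 4/(-10))*206)*(3/8 - 1*11) = (√(-5 + 4*(-⅒))*206)*(3/8 - 11) = (√(-5 - ⅖)*206)*(-85/8) = (√(-27/5)*206)*(-85/8) = ((3*I*√15/5)*206)*(-85/8) = (618*I*√15/5)*(-85/8) = -5253*I*√15/4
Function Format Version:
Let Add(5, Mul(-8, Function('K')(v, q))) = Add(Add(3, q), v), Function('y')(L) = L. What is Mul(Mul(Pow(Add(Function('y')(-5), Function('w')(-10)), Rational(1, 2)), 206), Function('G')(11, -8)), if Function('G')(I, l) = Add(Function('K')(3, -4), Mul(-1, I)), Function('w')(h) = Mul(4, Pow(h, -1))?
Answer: Mul(Rational(-5253, 4), I, Pow(15, Rational(1, 2))) ≈ Mul(-5086.2, I)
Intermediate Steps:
Function('K')(v, q) = Add(Rational(1, 4), Mul(Rational(-1, 8), q), Mul(Rational(-1, 8), v)) (Function('K')(v, q) = Add(Rational(5, 8), Mul(Rational(-1, 8), Add(Add(3, q), v))) = Add(Rational(5, 8), Mul(Rational(-1, 8), Add(3, q, v))) = Add(Rational(5, 8), Add(Rational(-3, 8), Mul(Rational(-1, 8), q), Mul(Rational(-1, 8), v))) = Add(Rational(1, 4), Mul(Rational(-1, 8), q), Mul(Rational(-1, 8), v)))
Function('G')(I, l) = Add(Rational(3, 8), Mul(-1, I)) (Function('G')(I, l) = Add(Add(Rational(1, 4), Mul(Rational(-1, 8), -4), Mul(Rational(-1, 8), 3)), Mul(-1, I)) = Add(Add(Rational(1, 4), Rational(1, 2), Rational(-3, 8)), Mul(-1, I)) = Add(Rational(3, 8), Mul(-1, I)))
Mul(Mul(Pow(Add(Function('y')(-5), Function('w')(-10)), Rational(1, 2)), 206), Function('G')(11, -8)) = Mul(Mul(Pow(Add(-5, Mul(4, Pow(-10, -1))), Rational(1, 2)), 206), Add(Rational(3, 8), Mul(-1, 11))) = Mul(Mul(Pow(Add(-5, Mul(4, Rational(-1, 10))), Rational(1, 2)), 206), Add(Rational(3, 8), -11)) = Mul(Mul(Pow(Add(-5, Rational(-2, 5)), Rational(1, 2)), 206), Rational(-85, 8)) = Mul(Mul(Pow(Rational(-27, 5), Rational(1, 2)), 206), Rational(-85, 8)) = Mul(Mul(Mul(Rational(3, 5), I, Pow(15, Rational(1, 2))), 206), Rational(-85, 8)) = Mul(Mul(Rational(618, 5), I, Pow(15, Rational(1, 2))), Rational(-85, 8)) = Mul(Rational(-5253, 4), I, Pow(15, Rational(1, 2)))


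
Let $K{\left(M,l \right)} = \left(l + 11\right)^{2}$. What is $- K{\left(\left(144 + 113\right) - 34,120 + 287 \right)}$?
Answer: $-174724$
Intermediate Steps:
$K{\left(M,l \right)} = \left(11 + l\right)^{2}$
$- K{\left(\left(144 + 113\right) - 34,120 + 287 \right)} = - \left(11 + \left(120 + 287\right)\right)^{2} = - \left(11 + 407\right)^{2} = - 418^{2} = \left(-1\right) 174724 = -174724$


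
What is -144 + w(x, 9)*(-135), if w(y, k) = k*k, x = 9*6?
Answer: -11079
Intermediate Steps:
x = 54
w(y, k) = k²
-144 + w(x, 9)*(-135) = -144 + 9²*(-135) = -144 + 81*(-135) = -144 - 10935 = -11079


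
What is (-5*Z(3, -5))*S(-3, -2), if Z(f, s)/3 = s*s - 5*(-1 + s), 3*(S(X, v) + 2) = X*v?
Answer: 0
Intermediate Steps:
S(X, v) = -2 + X*v/3 (S(X, v) = -2 + (X*v)/3 = -2 + X*v/3)
Z(f, s) = 15 - 15*s + 3*s² (Z(f, s) = 3*(s*s - 5*(-1 + s)) = 3*(s² - (-5 + 5*s)) = 3*(s² + (5 - 5*s)) = 3*(5 + s² - 5*s) = 15 - 15*s + 3*s²)
(-5*Z(3, -5))*S(-3, -2) = (-5*(15 - 15*(-5) + 3*(-5)²))*(-2 + (⅓)*(-3)*(-2)) = (-5*(15 + 75 + 3*25))*(-2 + 2) = -5*(15 + 75 + 75)*0 = -5*165*0 = -825*0 = 0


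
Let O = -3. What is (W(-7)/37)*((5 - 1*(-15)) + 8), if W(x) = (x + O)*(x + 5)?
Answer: 560/37 ≈ 15.135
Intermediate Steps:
W(x) = (-3 + x)*(5 + x) (W(x) = (x - 3)*(x + 5) = (-3 + x)*(5 + x))
(W(-7)/37)*((5 - 1*(-15)) + 8) = ((-15 + (-7)**2 + 2*(-7))/37)*((5 - 1*(-15)) + 8) = ((-15 + 49 - 14)*(1/37))*((5 + 15) + 8) = (20*(1/37))*(20 + 8) = (20/37)*28 = 560/37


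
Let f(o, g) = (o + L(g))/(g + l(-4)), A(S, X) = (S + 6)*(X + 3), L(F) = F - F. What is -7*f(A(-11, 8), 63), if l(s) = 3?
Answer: 35/6 ≈ 5.8333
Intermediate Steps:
L(F) = 0
A(S, X) = (3 + X)*(6 + S) (A(S, X) = (6 + S)*(3 + X) = (3 + X)*(6 + S))
f(o, g) = o/(3 + g) (f(o, g) = (o + 0)/(g + 3) = o/(3 + g))
-7*f(A(-11, 8), 63) = -7*(18 + 3*(-11) + 6*8 - 11*8)/(3 + 63) = -7*(18 - 33 + 48 - 88)/66 = -(-385)/66 = -7*(-⅚) = 35/6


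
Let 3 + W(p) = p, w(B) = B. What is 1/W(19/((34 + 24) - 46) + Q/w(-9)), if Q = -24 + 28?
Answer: -36/67 ≈ -0.53731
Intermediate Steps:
Q = 4
W(p) = -3 + p
1/W(19/((34 + 24) - 46) + Q/w(-9)) = 1/(-3 + (19/((34 + 24) - 46) + 4/(-9))) = 1/(-3 + (19/(58 - 46) + 4*(-⅑))) = 1/(-3 + (19/12 - 4/9)) = 1/(-3 + 41/36) = 1/(-67/36) = -36/67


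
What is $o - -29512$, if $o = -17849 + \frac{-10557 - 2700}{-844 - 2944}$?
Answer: $\frac{44192701}{3788} \approx 11667.0$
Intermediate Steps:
$o = - \frac{67598755}{3788}$ ($o = -17849 - \frac{13257}{-3788} = -17849 - - \frac{13257}{3788} = -17849 + \frac{13257}{3788} = - \frac{67598755}{3788} \approx -17846.0$)
$o - -29512 = - \frac{67598755}{3788} - -29512 = - \frac{67598755}{3788} + 29512 = \frac{44192701}{3788}$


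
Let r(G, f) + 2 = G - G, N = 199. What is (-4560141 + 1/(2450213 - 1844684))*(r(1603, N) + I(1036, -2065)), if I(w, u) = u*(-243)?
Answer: -1385599816425921284/605529 ≈ -2.2882e+12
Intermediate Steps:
I(w, u) = -243*u
r(G, f) = -2 (r(G, f) = -2 + (G - G) = -2 + 0 = -2)
(-4560141 + 1/(2450213 - 1844684))*(r(1603, N) + I(1036, -2065)) = (-4560141 + 1/(2450213 - 1844684))*(-2 - 243*(-2065)) = (-4560141 + 1/605529)*(-2 + 501795) = (-4560141 + 1/605529)*501793 = -2761297619588/605529*501793 = -1385599816425921284/605529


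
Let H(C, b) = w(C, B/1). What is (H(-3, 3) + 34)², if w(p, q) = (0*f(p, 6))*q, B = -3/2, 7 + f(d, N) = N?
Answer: 1156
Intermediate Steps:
f(d, N) = -7 + N
B = -3/2 (B = -3*½ = -3/2 ≈ -1.5000)
w(p, q) = 0 (w(p, q) = (0*(-7 + 6))*q = (0*(-1))*q = 0*q = 0)
H(C, b) = 0
(H(-3, 3) + 34)² = (0 + 34)² = 34² = 1156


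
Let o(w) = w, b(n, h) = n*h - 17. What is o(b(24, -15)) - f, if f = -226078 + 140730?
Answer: 84971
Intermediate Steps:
b(n, h) = -17 + h*n (b(n, h) = h*n - 17 = -17 + h*n)
f = -85348
o(b(24, -15)) - f = (-17 - 15*24) - 1*(-85348) = (-17 - 360) + 85348 = -377 + 85348 = 84971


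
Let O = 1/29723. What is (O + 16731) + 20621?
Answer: 1110213497/29723 ≈ 37352.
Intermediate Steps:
O = 1/29723 ≈ 3.3644e-5
(O + 16731) + 20621 = (1/29723 + 16731) + 20621 = 497295514/29723 + 20621 = 1110213497/29723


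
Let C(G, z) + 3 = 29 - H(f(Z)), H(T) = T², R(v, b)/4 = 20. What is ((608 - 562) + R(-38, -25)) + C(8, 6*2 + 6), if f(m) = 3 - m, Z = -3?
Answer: 116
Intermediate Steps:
R(v, b) = 80 (R(v, b) = 4*20 = 80)
C(G, z) = -10 (C(G, z) = -3 + (29 - (3 - 1*(-3))²) = -3 + (29 - (3 + 3)²) = -3 + (29 - 1*6²) = -3 + (29 - 1*36) = -3 + (29 - 36) = -3 - 7 = -10)
((608 - 562) + R(-38, -25)) + C(8, 6*2 + 6) = ((608 - 562) + 80) - 10 = (46 + 80) - 10 = 126 - 10 = 116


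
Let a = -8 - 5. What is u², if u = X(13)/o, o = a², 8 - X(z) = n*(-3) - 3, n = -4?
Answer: 1/28561 ≈ 3.5013e-5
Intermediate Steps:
a = -13
X(z) = -1 (X(z) = 8 - (-4*(-3) - 3) = 8 - (12 - 3) = 8 - 1*9 = 8 - 9 = -1)
o = 169 (o = (-13)² = 169)
u = -1/169 ≈ -0.0059172
u² = (-1/169)² = 1/28561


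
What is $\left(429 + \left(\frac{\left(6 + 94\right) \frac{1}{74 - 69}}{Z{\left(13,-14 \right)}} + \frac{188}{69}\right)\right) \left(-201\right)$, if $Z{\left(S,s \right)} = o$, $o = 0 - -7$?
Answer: $- \frac{14063501}{161} \approx -87351.0$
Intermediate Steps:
$o = 7$ ($o = 0 + 7 = 7$)
$Z{\left(S,s \right)} = 7$
$\left(429 + \left(\frac{\left(6 + 94\right) \frac{1}{74 - 69}}{Z{\left(13,-14 \right)}} + \frac{188}{69}\right)\right) \left(-201\right) = \left(429 + \left(\frac{\left(6 + 94\right) \frac{1}{74 - 69}}{7} + \frac{188}{69}\right)\right) \left(-201\right) = \left(429 + \left(\frac{100}{5} \cdot \frac{1}{7} + 188 \cdot \frac{1}{69}\right)\right) \left(-201\right) = \left(429 + \left(100 \cdot \frac{1}{5} \cdot \frac{1}{7} + \frac{188}{69}\right)\right) \left(-201\right) = \left(429 + \left(20 \cdot \frac{1}{7} + \frac{188}{69}\right)\right) \left(-201\right) = \left(429 + \left(\frac{20}{7} + \frac{188}{69}\right)\right) \left(-201\right) = \left(429 + \frac{2696}{483}\right) \left(-201\right) = \frac{209903}{483} \left(-201\right) = - \frac{14063501}{161}$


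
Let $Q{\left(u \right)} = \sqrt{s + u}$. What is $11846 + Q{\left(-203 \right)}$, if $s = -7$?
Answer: $11846 + i \sqrt{210} \approx 11846.0 + 14.491 i$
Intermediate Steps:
$Q{\left(u \right)} = \sqrt{-7 + u}$
$11846 + Q{\left(-203 \right)} = 11846 + \sqrt{-7 - 203} = 11846 + \sqrt{-210} = 11846 + i \sqrt{210}$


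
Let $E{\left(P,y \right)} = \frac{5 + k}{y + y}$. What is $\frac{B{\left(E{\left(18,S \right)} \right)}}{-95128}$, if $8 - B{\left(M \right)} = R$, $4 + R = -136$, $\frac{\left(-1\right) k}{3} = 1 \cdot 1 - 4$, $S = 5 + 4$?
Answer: $- \frac{37}{23782} \approx -0.0015558$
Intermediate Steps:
$S = 9$
$k = 9$ ($k = - 3 \left(1 \cdot 1 - 4\right) = - 3 \left(1 - 4\right) = \left(-3\right) \left(-3\right) = 9$)
$R = -140$ ($R = -4 - 136 = -140$)
$E{\left(P,y \right)} = \frac{7}{y}$ ($E{\left(P,y \right)} = \frac{5 + 9}{y + y} = \frac{14}{2 y} = 14 \frac{1}{2 y} = \frac{7}{y}$)
$B{\left(M \right)} = 148$ ($B{\left(M \right)} = 8 - -140 = 8 + 140 = 148$)
$\frac{B{\left(E{\left(18,S \right)} \right)}}{-95128} = \frac{148}{-95128} = 148 \left(- \frac{1}{95128}\right) = - \frac{37}{23782}$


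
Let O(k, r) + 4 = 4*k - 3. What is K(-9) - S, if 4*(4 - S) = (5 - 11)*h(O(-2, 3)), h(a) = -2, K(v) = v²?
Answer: 80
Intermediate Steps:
O(k, r) = -7 + 4*k (O(k, r) = -4 + (4*k - 3) = -4 + (-3 + 4*k) = -7 + 4*k)
S = 1 (S = 4 - (5 - 11)*(-2)/4 = 4 - (-3)*(-2)/2 = 4 - ¼*12 = 4 - 3 = 1)
K(-9) - S = (-9)² - 1*1 = 81 - 1 = 80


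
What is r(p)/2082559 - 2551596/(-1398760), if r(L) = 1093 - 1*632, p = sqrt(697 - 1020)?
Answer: 1328623510631/728250056710 ≈ 1.8244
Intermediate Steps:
p = I*sqrt(323) (p = sqrt(-323) = I*sqrt(323) ≈ 17.972*I)
r(L) = 461 (r(L) = 1093 - 632 = 461)
r(p)/2082559 - 2551596/(-1398760) = 461/2082559 - 2551596/(-1398760) = 461*(1/2082559) - 2551596*(-1/1398760) = 461/2082559 + 637899/349690 = 1328623510631/728250056710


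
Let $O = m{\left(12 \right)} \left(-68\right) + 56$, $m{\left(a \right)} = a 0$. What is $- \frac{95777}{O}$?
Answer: $- \frac{95777}{56} \approx -1710.3$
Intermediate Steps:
$m{\left(a \right)} = 0$
$O = 56$ ($O = 0 \left(-68\right) + 56 = 0 + 56 = 56$)
$- \frac{95777}{O} = - \frac{95777}{56}$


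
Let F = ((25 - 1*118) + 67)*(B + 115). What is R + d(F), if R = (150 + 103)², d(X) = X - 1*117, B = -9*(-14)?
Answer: 57626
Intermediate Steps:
B = 126
F = -6266 (F = ((25 - 1*118) + 67)*(126 + 115) = ((25 - 118) + 67)*241 = (-93 + 67)*241 = -26*241 = -6266)
d(X) = -117 + X (d(X) = X - 117 = -117 + X)
R = 64009 (R = 253² = 64009)
R + d(F) = 64009 + (-117 - 6266) = 64009 - 6383 = 57626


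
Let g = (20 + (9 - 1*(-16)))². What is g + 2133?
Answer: 4158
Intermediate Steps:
g = 2025 (g = (20 + (9 + 16))² = (20 + 25)² = 45² = 2025)
g + 2133 = 2025 + 2133 = 4158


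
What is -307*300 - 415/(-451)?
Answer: -41536685/451 ≈ -92099.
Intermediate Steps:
-307*300 - 415/(-451) = -92100 - 415*(-1/451) = -92100 + 415/451 = -41536685/451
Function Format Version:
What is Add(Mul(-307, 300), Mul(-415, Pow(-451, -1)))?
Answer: Rational(-41536685, 451) ≈ -92099.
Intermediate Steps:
Add(Mul(-307, 300), Mul(-415, Pow(-451, -1))) = Add(-92100, Mul(-415, Rational(-1, 451))) = Add(-92100, Rational(415, 451)) = Rational(-41536685, 451)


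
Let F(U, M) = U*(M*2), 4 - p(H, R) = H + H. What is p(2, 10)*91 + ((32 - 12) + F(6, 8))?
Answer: 116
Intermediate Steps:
p(H, R) = 4 - 2*H (p(H, R) = 4 - (H + H) = 4 - 2*H)
F(U, M) = 2*M*U (F(U, M) = U*(2*M) = 2*M*U)
p(2, 10)*91 + ((32 - 12) + F(6, 8)) = (4 - 2*2)*91 + ((32 - 12) + 2*8*6) = (4 - 4)*91 + (20 + 96) = 0*91 + 116 = 0 + 116 = 116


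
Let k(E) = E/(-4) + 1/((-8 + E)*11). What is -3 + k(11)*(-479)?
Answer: 171565/132 ≈ 1299.7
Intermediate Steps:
k(E) = -E/4 + 1/(11*(-8 + E)) (k(E) = E*(-1/4) + (1/11)/(-8 + E) = -E/4 + 1/(11*(-8 + E)))
-3 + k(11)*(-479) = -3 + ((4 - 11*11**2 + 88*11)/(44*(-8 + 11)))*(-479) = -3 + ((1/44)*(4 - 11*121 + 968)/3)*(-479) = -3 + ((1/44)*(1/3)*(4 - 1331 + 968))*(-479) = -3 + ((1/44)*(1/3)*(-359))*(-479) = -3 - 359/132*(-479) = -3 + 171961/132 = 171565/132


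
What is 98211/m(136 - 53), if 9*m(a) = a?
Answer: 883899/83 ≈ 10649.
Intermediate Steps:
m(a) = a/9
98211/m(136 - 53) = 98211/(((136 - 53)/9)) = 98211/(((1/9)*83)) = 98211/(83/9) = 98211*(9/83) = 883899/83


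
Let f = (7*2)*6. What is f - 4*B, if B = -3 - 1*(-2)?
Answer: 88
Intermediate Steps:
B = -1 (B = -3 + 2 = -1)
f = 84 (f = 14*6 = 84)
f - 4*B = 84 - 4*(-1) = 84 - 1*(-4) = 84 + 4 = 88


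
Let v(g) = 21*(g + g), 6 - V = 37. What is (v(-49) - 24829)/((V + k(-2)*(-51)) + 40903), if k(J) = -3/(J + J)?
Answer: -107548/163335 ≈ -0.65845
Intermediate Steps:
V = -31 (V = 6 - 1*37 = 6 - 37 = -31)
k(J) = -3/(2*J) (k(J) = -3*1/(2*J) = -3/(2*J))
v(g) = 42*g (v(g) = 21*(2*g) = 42*g)
(v(-49) - 24829)/((V + k(-2)*(-51)) + 40903) = (42*(-49) - 24829)/((-31 - 3/2/(-2)*(-51)) + 40903) = (-2058 - 24829)/((-31 - 3/2*(-½)*(-51)) + 40903) = -26887/((-31 + (¾)*(-51)) + 40903) = -26887/((-31 - 153/4) + 40903) = -26887/(-277/4 + 40903) = -26887/163335/4 = -26887*4/163335 = -107548/163335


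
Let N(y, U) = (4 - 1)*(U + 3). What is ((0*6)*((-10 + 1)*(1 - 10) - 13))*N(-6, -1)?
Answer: 0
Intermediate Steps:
N(y, U) = 9 + 3*U (N(y, U) = 3*(3 + U) = 9 + 3*U)
((0*6)*((-10 + 1)*(1 - 10) - 13))*N(-6, -1) = ((0*6)*((-10 + 1)*(1 - 10) - 13))*(9 + 3*(-1)) = (0*(-9*(-9) - 13))*(9 - 3) = (0*(81 - 13))*6 = (0*68)*6 = 0*6 = 0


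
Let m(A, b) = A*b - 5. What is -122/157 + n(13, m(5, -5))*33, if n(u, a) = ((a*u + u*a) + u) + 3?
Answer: -3958406/157 ≈ -25213.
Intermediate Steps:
m(A, b) = -5 + A*b
n(u, a) = 3 + u + 2*a*u (n(u, a) = ((a*u + a*u) + u) + 3 = (2*a*u + u) + 3 = (u + 2*a*u) + 3 = 3 + u + 2*a*u)
-122/157 + n(13, m(5, -5))*33 = -122/157 + (3 + 13 + 2*(-5 + 5*(-5))*13)*33 = -122*1/157 + (3 + 13 + 2*(-5 - 25)*13)*33 = -122/157 + (3 + 13 + 2*(-30)*13)*33 = -122/157 + (3 + 13 - 780)*33 = -122/157 - 764*33 = -122/157 - 25212 = -3958406/157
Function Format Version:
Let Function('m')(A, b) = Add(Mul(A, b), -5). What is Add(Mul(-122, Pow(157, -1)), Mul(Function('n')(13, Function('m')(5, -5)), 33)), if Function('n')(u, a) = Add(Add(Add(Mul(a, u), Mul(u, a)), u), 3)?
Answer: Rational(-3958406, 157) ≈ -25213.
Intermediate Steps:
Function('m')(A, b) = Add(-5, Mul(A, b))
Function('n')(u, a) = Add(3, u, Mul(2, a, u)) (Function('n')(u, a) = Add(Add(Add(Mul(a, u), Mul(a, u)), u), 3) = Add(Add(Mul(2, a, u), u), 3) = Add(Add(u, Mul(2, a, u)), 3) = Add(3, u, Mul(2, a, u)))
Add(Mul(-122, Pow(157, -1)), Mul(Function('n')(13, Function('m')(5, -5)), 33)) = Add(Mul(-122, Pow(157, -1)), Mul(Add(3, 13, Mul(2, Add(-5, Mul(5, -5)), 13)), 33)) = Add(Mul(-122, Rational(1, 157)), Mul(Add(3, 13, Mul(2, Add(-5, -25), 13)), 33)) = Add(Rational(-122, 157), Mul(Add(3, 13, Mul(2, -30, 13)), 33)) = Add(Rational(-122, 157), Mul(Add(3, 13, -780), 33)) = Add(Rational(-122, 157), Mul(-764, 33)) = Add(Rational(-122, 157), -25212) = Rational(-3958406, 157)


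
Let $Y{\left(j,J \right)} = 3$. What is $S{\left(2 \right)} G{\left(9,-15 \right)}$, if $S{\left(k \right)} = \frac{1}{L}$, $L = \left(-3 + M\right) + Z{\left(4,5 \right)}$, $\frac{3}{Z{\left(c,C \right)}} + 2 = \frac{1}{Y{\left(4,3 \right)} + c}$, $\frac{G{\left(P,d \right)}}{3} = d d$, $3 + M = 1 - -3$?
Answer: $- \frac{8775}{47} \approx -186.7$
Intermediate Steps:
$M = 1$ ($M = -3 + \left(1 - -3\right) = -3 + \left(1 + 3\right) = -3 + 4 = 1$)
$G{\left(P,d \right)} = 3 d^{2}$ ($G{\left(P,d \right)} = 3 d d = 3 d^{2}$)
$Z{\left(c,C \right)} = \frac{3}{-2 + \frac{1}{3 + c}}$
$L = - \frac{47}{13}$ ($L = \left(-3 + 1\right) + \frac{3 \left(-3 - 4\right)}{5 + 2 \cdot 4} = -2 + \frac{3 \left(-3 - 4\right)}{5 + 8} = -2 + 3 \cdot \frac{1}{13} \left(-7\right) = -2 - \frac{21}{13} = - \frac{47}{13} \approx -3.6154$)
$S{\left(k \right)} = - \frac{13}{47}$ ($S{\left(k \right)} = \frac{1}{- \frac{47}{13}} = - \frac{13}{47}$)
$S{\left(2 \right)} G{\left(9,-15 \right)} = - \frac{13 \cdot 3 \left(-15\right)^{2}}{47} = - \frac{13 \cdot 3 \cdot 225}{47} = \left(- \frac{13}{47}\right) 675 = - \frac{8775}{47}$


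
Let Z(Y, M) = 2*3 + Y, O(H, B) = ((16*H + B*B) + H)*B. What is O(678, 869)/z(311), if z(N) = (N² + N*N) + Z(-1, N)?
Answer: 666251003/193447 ≈ 3444.1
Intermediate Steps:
O(H, B) = B*(B² + 17*H) (O(H, B) = ((16*H + B²) + H)*B = ((B² + 16*H) + H)*B = (B² + 17*H)*B = B*(B² + 17*H))
Z(Y, M) = 6 + Y
z(N) = 5 + 2*N² (z(N) = (N² + N*N) + (6 - 1) = (N² + N²) + 5 = 2*N² + 5 = 5 + 2*N²)
O(678, 869)/z(311) = (869*(869² + 17*678))/(5 + 2*311²) = (869*(755161 + 11526))/(5 + 2*96721) = (869*766687)/(5 + 193442) = 666251003/193447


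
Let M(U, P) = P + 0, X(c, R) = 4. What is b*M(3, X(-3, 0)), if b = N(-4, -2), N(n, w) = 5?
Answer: 20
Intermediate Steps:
M(U, P) = P
b = 5
b*M(3, X(-3, 0)) = 5*4 = 20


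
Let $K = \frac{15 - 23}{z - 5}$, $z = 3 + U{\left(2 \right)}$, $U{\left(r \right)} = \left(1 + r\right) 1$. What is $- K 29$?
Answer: $232$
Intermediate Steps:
$U{\left(r \right)} = 1 + r$
$z = 6$ ($z = 3 + \left(1 + 2\right) = 3 + 3 = 6$)
$K = -8$ ($K = \frac{15 - 23}{6 - 5} = - \frac{8}{1} = \left(-8\right) 1 = -8$)
$- K 29 = \left(-1\right) \left(-8\right) 29 = 8 \cdot 29 = 232$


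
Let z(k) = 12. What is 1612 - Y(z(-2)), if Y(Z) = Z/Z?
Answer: 1611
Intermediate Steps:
Y(Z) = 1
1612 - Y(z(-2)) = 1612 - 1*1 = 1612 - 1 = 1611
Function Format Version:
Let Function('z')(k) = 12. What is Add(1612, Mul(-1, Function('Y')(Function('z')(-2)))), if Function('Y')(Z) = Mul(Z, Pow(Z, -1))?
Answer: 1611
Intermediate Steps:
Function('Y')(Z) = 1
Add(1612, Mul(-1, Function('Y')(Function('z')(-2)))) = Add(1612, Mul(-1, 1)) = Add(1612, -1) = 1611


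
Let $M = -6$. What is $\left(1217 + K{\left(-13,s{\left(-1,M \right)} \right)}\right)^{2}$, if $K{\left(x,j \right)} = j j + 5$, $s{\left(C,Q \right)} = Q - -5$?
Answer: $1495729$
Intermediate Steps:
$s{\left(C,Q \right)} = 5 + Q$ ($s{\left(C,Q \right)} = Q + 5 = 5 + Q$)
$K{\left(x,j \right)} = 5 + j^{2}$ ($K{\left(x,j \right)} = j^{2} + 5 = 5 + j^{2}$)
$\left(1217 + K{\left(-13,s{\left(-1,M \right)} \right)}\right)^{2} = \left(1217 + \left(5 + \left(5 - 6\right)^{2}\right)\right)^{2} = \left(1217 + \left(5 + \left(-1\right)^{2}\right)\right)^{2} = \left(1217 + \left(5 + 1\right)\right)^{2} = \left(1217 + 6\right)^{2} = 1223^{2} = 1495729$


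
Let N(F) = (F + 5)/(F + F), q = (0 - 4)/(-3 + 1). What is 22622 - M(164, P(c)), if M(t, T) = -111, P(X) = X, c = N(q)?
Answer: 22733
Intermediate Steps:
q = 2 (q = -4/(-2) = -4*(-1/2) = 2)
N(F) = (5 + F)/(2*F) (N(F) = (5 + F)/((2*F)) = (5 + F)*(1/(2*F)) = (5 + F)/(2*F))
c = 7/4 (c = (1/2)*(5 + 2)/2 = (1/2)*(1/2)*7 = 7/4 ≈ 1.7500)
22622 - M(164, P(c)) = 22622 - 1*(-111) = 22622 + 111 = 22733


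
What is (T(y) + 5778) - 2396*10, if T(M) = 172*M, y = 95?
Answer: -1842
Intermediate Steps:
(T(y) + 5778) - 2396*10 = (172*95 + 5778) - 2396*10 = (16340 + 5778) - 23960 = 22118 - 23960 = -1842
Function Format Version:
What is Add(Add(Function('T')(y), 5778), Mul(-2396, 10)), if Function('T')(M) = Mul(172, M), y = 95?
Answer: -1842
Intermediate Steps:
Add(Add(Function('T')(y), 5778), Mul(-2396, 10)) = Add(Add(Mul(172, 95), 5778), Mul(-2396, 10)) = Add(Add(16340, 5778), -23960) = Add(22118, -23960) = -1842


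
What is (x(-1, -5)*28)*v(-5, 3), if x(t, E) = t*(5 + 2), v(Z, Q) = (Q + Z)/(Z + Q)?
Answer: -196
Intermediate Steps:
v(Z, Q) = 1 (v(Z, Q) = (Q + Z)/(Q + Z) = 1)
x(t, E) = 7*t (x(t, E) = t*7 = 7*t)
(x(-1, -5)*28)*v(-5, 3) = ((7*(-1))*28)*1 = -7*28*1 = -196*1 = -196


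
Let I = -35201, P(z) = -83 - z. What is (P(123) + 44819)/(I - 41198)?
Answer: -44613/76399 ≈ -0.58395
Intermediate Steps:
(P(123) + 44819)/(I - 41198) = ((-83 - 1*123) + 44819)/(-35201 - 41198) = ((-83 - 123) + 44819)/(-76399) = (-206 + 44819)*(-1/76399) = 44613*(-1/76399) = -44613/76399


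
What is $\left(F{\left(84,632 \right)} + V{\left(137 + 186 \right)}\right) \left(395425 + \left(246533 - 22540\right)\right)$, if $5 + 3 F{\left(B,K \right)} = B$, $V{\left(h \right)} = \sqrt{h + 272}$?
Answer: $\frac{48934022}{3} + 619418 \sqrt{595} \approx 3.1421 \cdot 10^{7}$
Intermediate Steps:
$V{\left(h \right)} = \sqrt{272 + h}$
$F{\left(B,K \right)} = - \frac{5}{3} + \frac{B}{3}$
$\left(F{\left(84,632 \right)} + V{\left(137 + 186 \right)}\right) \left(395425 + \left(246533 - 22540\right)\right) = \left(\left(- \frac{5}{3} + \frac{1}{3} \cdot 84\right) + \sqrt{272 + \left(137 + 186\right)}\right) \left(395425 + \left(246533 - 22540\right)\right) = \left(\left(- \frac{5}{3} + 28\right) + \sqrt{272 + 323}\right) \left(395425 + \left(246533 - 22540\right)\right) = \left(\frac{79}{3} + \sqrt{595}\right) \left(395425 + 223993\right) = \left(\frac{79}{3} + \sqrt{595}\right) 619418 = \frac{48934022}{3} + 619418 \sqrt{595}$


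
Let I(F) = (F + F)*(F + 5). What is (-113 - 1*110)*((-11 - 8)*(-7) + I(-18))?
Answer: -134023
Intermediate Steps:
I(F) = 2*F*(5 + F) (I(F) = (2*F)*(5 + F) = 2*F*(5 + F))
(-113 - 1*110)*((-11 - 8)*(-7) + I(-18)) = (-113 - 1*110)*((-11 - 8)*(-7) + 2*(-18)*(5 - 18)) = (-113 - 110)*(-19*(-7) + 2*(-18)*(-13)) = -223*(133 + 468) = -223*601 = -134023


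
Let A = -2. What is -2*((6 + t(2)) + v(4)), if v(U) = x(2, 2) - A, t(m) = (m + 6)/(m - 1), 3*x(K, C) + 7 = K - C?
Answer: -82/3 ≈ -27.333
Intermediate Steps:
x(K, C) = -7/3 - C/3 + K/3 (x(K, C) = -7/3 + (K - C)/3 = -7/3 + (-C/3 + K/3) = -7/3 - C/3 + K/3)
t(m) = (6 + m)/(-1 + m)
v(U) = -⅓ (v(U) = (-7/3 - ⅓*2 + (⅓)*2) - 1*(-2) = (-7/3 - ⅔ + ⅔) + 2 = -7/3 + 2 = -⅓)
-2*((6 + t(2)) + v(4)) = -2*((6 + (6 + 2)/(-1 + 2)) - ⅓) = -2*((6 + 8/1) - ⅓) = -2*((6 + 1*8) - ⅓) = -2*((6 + 8) - ⅓) = -2*(14 - ⅓) = -2*41/3 = -82/3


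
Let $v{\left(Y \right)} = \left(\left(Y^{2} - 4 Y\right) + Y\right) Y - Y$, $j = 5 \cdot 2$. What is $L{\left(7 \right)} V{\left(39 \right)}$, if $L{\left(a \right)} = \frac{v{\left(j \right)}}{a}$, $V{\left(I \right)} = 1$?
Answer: $\frac{690}{7} \approx 98.571$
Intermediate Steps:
$j = 10$
$v{\left(Y \right)} = - Y + Y \left(Y^{2} - 3 Y\right)$ ($v{\left(Y \right)} = \left(Y^{2} - 3 Y\right) Y - Y = Y \left(Y^{2} - 3 Y\right) - Y = - Y + Y \left(Y^{2} - 3 Y\right)$)
$L{\left(a \right)} = \frac{690}{a}$ ($L{\left(a \right)} = \frac{10 \left(-1 + 10^{2} - 30\right)}{a} = \frac{10 \left(-1 + 100 - 30\right)}{a} = \frac{10 \cdot 69}{a} = \frac{690}{a}$)
$L{\left(7 \right)} V{\left(39 \right)} = \frac{690}{7} \cdot 1 = \frac{690}{7}$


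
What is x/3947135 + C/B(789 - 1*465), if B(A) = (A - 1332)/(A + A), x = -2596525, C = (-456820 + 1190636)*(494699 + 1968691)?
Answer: -6421623521659030295/5525989 ≈ -1.1621e+12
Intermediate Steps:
C = 1807674996240 (C = 733816*2463390 = 1807674996240)
B(A) = (-1332 + A)/(2*A) (B(A) = (-1332 + A)/((2*A)) = (-1332 + A)*(1/(2*A)) = (-1332 + A)/(2*A))
x/3947135 + C/B(789 - 1*465) = -2596525/3947135 + 1807674996240/(((-1332 + (789 - 1*465))/(2*(789 - 1*465)))) = -2596525*1/3947135 + 1807674996240/(((-1332 + (789 - 465))/(2*(789 - 465)))) = -519305/789427 + 1807674996240/(((½)*(-1332 + 324)/324)) = -519305/789427 + 1807674996240/(((½)*(1/324)*(-1008))) = -519305/789427 + 1807674996240/(-14/9) = -519305/789427 + 1807674996240*(-9/14) = -519305/789427 - 8134537483080/7 = -6421623521659030295/5525989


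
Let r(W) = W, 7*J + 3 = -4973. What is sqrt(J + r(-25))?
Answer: I*sqrt(36057)/7 ≈ 27.127*I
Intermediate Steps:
J = -4976/7 (J = -3/7 + (1/7)*(-4973) = -3/7 - 4973/7 = -4976/7 ≈ -710.86)
sqrt(J + r(-25)) = sqrt(-4976/7 - 25) = sqrt(-5151/7) = I*sqrt(36057)/7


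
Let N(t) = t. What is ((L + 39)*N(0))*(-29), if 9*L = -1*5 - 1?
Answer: 0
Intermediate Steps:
L = -⅔ (L = (-1*5 - 1)/9 = (-5 - 1)/9 = (⅑)*(-6) = -⅔ ≈ -0.66667)
((L + 39)*N(0))*(-29) = ((-⅔ + 39)*0)*(-29) = ((115/3)*0)*(-29) = 0*(-29) = 0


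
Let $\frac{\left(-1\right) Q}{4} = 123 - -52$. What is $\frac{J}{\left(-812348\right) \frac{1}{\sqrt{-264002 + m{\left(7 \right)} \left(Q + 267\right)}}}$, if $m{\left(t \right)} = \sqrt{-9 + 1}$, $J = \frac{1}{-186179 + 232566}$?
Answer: $- \frac{\sqrt{-264002 - 866 i \sqrt{2}}}{37682386676} \approx -3.1627 \cdot 10^{-11} + 1.3635 \cdot 10^{-8} i$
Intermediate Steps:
$J = \frac{1}{46387} \approx 2.1558 \cdot 10^{-5}$
$Q = -700$ ($Q = - 4 \left(123 - -52\right) = - 4 \left(123 + 52\right) = \left(-4\right) 175 = -700$)
$m{\left(t \right)} = 2 i \sqrt{2}$ ($m{\left(t \right)} = \sqrt{-8} = 2 i \sqrt{2}$)
$\frac{J}{\left(-812348\right) \frac{1}{\sqrt{-264002 + m{\left(7 \right)} \left(Q + 267\right)}}} = \frac{1}{46387 \left(- \frac{812348}{\sqrt{-264002 + 2 i \sqrt{2} \left(-700 + 267\right)}}\right)} = \frac{1}{46387 \left(- \frac{812348}{\sqrt{-264002 + 2 i \sqrt{2} \left(-433\right)}}\right)} = \frac{1}{46387 \left(- \frac{812348}{\sqrt{-264002 - 866 i \sqrt{2}}}\right)} = \frac{\left(- \frac{1}{812348}\right) \sqrt{-264002 - 866 i \sqrt{2}}}{46387} = - \frac{\sqrt{-264002 - 866 i \sqrt{2}}}{37682386676}$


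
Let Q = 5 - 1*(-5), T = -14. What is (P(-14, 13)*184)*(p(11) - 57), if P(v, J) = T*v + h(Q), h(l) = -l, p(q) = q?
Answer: -1574304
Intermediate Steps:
Q = 10 (Q = 5 + 5 = 10)
P(v, J) = -10 - 14*v (P(v, J) = -14*v - 1*10 = -14*v - 10 = -10 - 14*v)
(P(-14, 13)*184)*(p(11) - 57) = ((-10 - 14*(-14))*184)*(11 - 57) = ((-10 + 196)*184)*(-46) = (186*184)*(-46) = 34224*(-46) = -1574304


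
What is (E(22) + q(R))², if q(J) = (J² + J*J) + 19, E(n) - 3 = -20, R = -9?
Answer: 26896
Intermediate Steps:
E(n) = -17 (E(n) = 3 - 20 = -17)
q(J) = 19 + 2*J² (q(J) = (J² + J²) + 19 = 2*J² + 19 = 19 + 2*J²)
(E(22) + q(R))² = (-17 + (19 + 2*(-9)²))² = (-17 + (19 + 2*81))² = (-17 + (19 + 162))² = (-17 + 181)² = 164² = 26896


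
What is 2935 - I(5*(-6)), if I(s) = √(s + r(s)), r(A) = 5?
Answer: 2935 - 5*I ≈ 2935.0 - 5.0*I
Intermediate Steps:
I(s) = √(5 + s) (I(s) = √(s + 5) = √(5 + s))
2935 - I(5*(-6)) = 2935 - √(5 + 5*(-6)) = 2935 - √(5 - 30) = 2935 - √(-25) = 2935 - 5*I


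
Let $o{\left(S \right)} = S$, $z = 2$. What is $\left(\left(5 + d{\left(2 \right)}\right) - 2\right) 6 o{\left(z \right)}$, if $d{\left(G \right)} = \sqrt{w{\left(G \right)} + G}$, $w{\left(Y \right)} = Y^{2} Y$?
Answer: $36 + 12 \sqrt{10} \approx 73.947$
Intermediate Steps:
$w{\left(Y \right)} = Y^{3}$
$d{\left(G \right)} = \sqrt{G + G^{3}}$ ($d{\left(G \right)} = \sqrt{G^{3} + G} = \sqrt{G + G^{3}}$)
$\left(\left(5 + d{\left(2 \right)}\right) - 2\right) 6 o{\left(z \right)} = \left(\left(5 + \sqrt{2 + 2^{3}}\right) - 2\right) 6 \cdot 2 = \left(\left(5 + \sqrt{2 + 8}\right) - 2\right) 6 \cdot 2 = \left(\left(5 + \sqrt{10}\right) - 2\right) 6 \cdot 2 = \left(3 + \sqrt{10}\right) 6 \cdot 2 = \left(18 + 6 \sqrt{10}\right) 2 = 36 + 12 \sqrt{10}$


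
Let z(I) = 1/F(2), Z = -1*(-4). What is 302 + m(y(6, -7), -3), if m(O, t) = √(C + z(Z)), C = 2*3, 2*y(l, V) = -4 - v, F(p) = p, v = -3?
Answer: 302 + √26/2 ≈ 304.55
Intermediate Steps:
y(l, V) = -½ (y(l, V) = (-4 - 1*(-3))/2 = (-4 + 3)/2 = (½)*(-1) = -½)
Z = 4
C = 6
z(I) = ½ (z(I) = 1/2 = ½)
m(O, t) = √26/2 (m(O, t) = √(6 + ½) = √(13/2) = √26/2)
302 + m(y(6, -7), -3) = 302 + √26/2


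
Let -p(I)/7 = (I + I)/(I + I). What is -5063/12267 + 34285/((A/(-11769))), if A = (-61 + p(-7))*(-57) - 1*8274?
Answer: 1649904752327/17983422 ≈ 91746.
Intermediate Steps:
p(I) = -7 (p(I) = -7*(I + I)/(I + I) = -7*2*I/(2*I) = -7*2*I*1/(2*I) = -7*1 = -7)
A = -4398 (A = (-61 - 7)*(-57) - 1*8274 = -68*(-57) - 8274 = 3876 - 8274 = -4398)
-5063/12267 + 34285/((A/(-11769))) = -5063/12267 + 34285/((-4398/(-11769))) = -5063*1/12267 + 34285/((-4398*(-1/11769))) = -5063/12267 + 34285/(1466/3923) = -5063/12267 + 34285*(3923/1466) = -5063/12267 + 134500055/1466 = 1649904752327/17983422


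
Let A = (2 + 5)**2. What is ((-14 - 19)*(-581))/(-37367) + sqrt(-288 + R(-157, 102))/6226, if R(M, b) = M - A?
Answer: -1743/3397 + I*sqrt(494)/6226 ≈ -0.5131 + 0.0035699*I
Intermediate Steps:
A = 49 (A = 7**2 = 49)
R(M, b) = -49 + M (R(M, b) = M - 1*49 = M - 49 = -49 + M)
((-14 - 19)*(-581))/(-37367) + sqrt(-288 + R(-157, 102))/6226 = ((-14 - 19)*(-581))/(-37367) + sqrt(-288 + (-49 - 157))/6226 = -33*(-581)*(-1/37367) + sqrt(-288 - 206)*(1/6226) = 19173*(-1/37367) + sqrt(-494)*(1/6226) = -1743/3397 + (I*sqrt(494))*(1/6226) = -1743/3397 + I*sqrt(494)/6226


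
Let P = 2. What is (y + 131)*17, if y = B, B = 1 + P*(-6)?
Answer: 2040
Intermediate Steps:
B = -11 (B = 1 + 2*(-6) = 1 - 12 = -11)
y = -11
(y + 131)*17 = (-11 + 131)*17 = 120*17 = 2040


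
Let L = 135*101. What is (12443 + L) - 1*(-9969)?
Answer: 36047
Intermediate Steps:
L = 13635
(12443 + L) - 1*(-9969) = (12443 + 13635) - 1*(-9969) = 26078 + 9969 = 36047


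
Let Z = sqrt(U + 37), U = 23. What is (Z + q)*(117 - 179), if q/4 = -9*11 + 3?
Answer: 23808 - 124*sqrt(15) ≈ 23328.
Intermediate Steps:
q = -384 (q = 4*(-9*11 + 3) = 4*(-99 + 3) = 4*(-96) = -384)
Z = 2*sqrt(15) (Z = sqrt(23 + 37) = sqrt(60) = 2*sqrt(15) ≈ 7.7460)
(Z + q)*(117 - 179) = (2*sqrt(15) - 384)*(117 - 179) = (-384 + 2*sqrt(15))*(-62) = 23808 - 124*sqrt(15)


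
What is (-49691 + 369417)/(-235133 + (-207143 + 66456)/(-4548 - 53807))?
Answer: -9328805365/6860522764 ≈ -1.3598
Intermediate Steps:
(-49691 + 369417)/(-235133 + (-207143 + 66456)/(-4548 - 53807)) = 319726/(-235133 - 140687/(-58355)) = 319726/(-235133 - 140687*(-1/58355)) = 319726/(-235133 + 140687/58355) = 319726/(-13721045528/58355) = 319726*(-58355/13721045528) = -9328805365/6860522764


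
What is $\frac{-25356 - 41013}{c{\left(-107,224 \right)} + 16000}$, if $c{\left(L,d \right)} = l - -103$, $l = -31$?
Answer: $- \frac{66369}{16072} \approx -4.1295$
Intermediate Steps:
$c{\left(L,d \right)} = 72$ ($c{\left(L,d \right)} = -31 - -103 = -31 + 103 = 72$)
$\frac{-25356 - 41013}{c{\left(-107,224 \right)} + 16000} = \frac{-25356 - 41013}{72 + 16000} = - \frac{66369}{16072}$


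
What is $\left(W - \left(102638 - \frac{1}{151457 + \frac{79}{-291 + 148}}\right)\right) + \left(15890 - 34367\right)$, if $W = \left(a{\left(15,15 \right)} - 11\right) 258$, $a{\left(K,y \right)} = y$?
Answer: $- \frac{2600790276433}{21658272} \approx -1.2008 \cdot 10^{5}$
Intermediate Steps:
$W = 1032$ ($W = \left(15 - 11\right) 258 = 4 \cdot 258 = 1032$)
$\left(W - \left(102638 - \frac{1}{151457 + \frac{79}{-291 + 148}}\right)\right) + \left(15890 - 34367\right) = \left(1032 - \left(102638 - \frac{1}{151457 + \frac{79}{-291 + 148}}\right)\right) + \left(15890 - 34367\right) = \left(1032 - \left(102638 - \frac{1}{151457 + \frac{79}{-143}}\right)\right) + \left(15890 - 34367\right) = \left(1032 - \left(102638 - \frac{1}{151457 + 79 \left(- \frac{1}{143}\right)}\right)\right) - 18477 = \left(1032 - \left(102638 - \frac{1}{151457 - \frac{79}{143}}\right)\right) - 18477 = \left(1032 - \left(102638 - \frac{1}{\frac{21658272}{143}}\right)\right) - 18477 = \left(1032 + \left(-102638 + \frac{143}{21658272}\right)\right) - 18477 = \left(1032 - \frac{2222961721393}{21658272}\right) - 18477 = - \frac{2200610384689}{21658272} - 18477 = - \frac{2600790276433}{21658272}$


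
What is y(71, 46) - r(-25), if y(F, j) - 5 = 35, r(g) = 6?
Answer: 34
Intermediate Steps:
y(F, j) = 40 (y(F, j) = 5 + 35 = 40)
y(71, 46) - r(-25) = 40 - 1*6 = 40 - 6 = 34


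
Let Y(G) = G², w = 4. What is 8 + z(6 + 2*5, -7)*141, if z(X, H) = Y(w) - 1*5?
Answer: 1559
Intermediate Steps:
z(X, H) = 11 (z(X, H) = 4² - 1*5 = 16 - 5 = 11)
8 + z(6 + 2*5, -7)*141 = 8 + 11*141 = 8 + 1551 = 1559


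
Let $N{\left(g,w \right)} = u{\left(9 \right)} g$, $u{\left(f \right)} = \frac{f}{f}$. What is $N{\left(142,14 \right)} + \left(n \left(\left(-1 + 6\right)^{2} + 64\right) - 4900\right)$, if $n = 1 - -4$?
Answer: $-4313$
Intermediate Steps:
$u{\left(f \right)} = 1$
$N{\left(g,w \right)} = g$ ($N{\left(g,w \right)} = 1 g = g$)
$n = 5$ ($n = 1 + 4 = 5$)
$N{\left(142,14 \right)} + \left(n \left(\left(-1 + 6\right)^{2} + 64\right) - 4900\right) = 142 + \left(5 \left(\left(-1 + 6\right)^{2} + 64\right) - 4900\right) = 142 - \left(4900 - 5 \left(5^{2} + 64\right)\right) = 142 - \left(4900 - 5 \left(25 + 64\right)\right) = 142 + \left(5 \cdot 89 - 4900\right) = 142 + \left(445 - 4900\right) = 142 - 4455 = -4313$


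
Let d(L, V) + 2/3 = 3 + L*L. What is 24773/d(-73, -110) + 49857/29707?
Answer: 3005207391/475133758 ≈ 6.3250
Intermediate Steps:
d(L, V) = 7/3 + L² (d(L, V) = -⅔ + (3 + L*L) = -⅔ + (3 + L²) = 7/3 + L²)
24773/d(-73, -110) + 49857/29707 = 24773/(7/3 + (-73)²) + 49857/29707 = 24773/(7/3 + 5329) + 49857*(1/29707) = 24773/(15994/3) + 49857/29707 = 24773*(3/15994) + 49857/29707 = 74319/15994 + 49857/29707 = 3005207391/475133758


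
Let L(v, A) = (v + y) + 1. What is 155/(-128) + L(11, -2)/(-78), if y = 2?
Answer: -6941/4992 ≈ -1.3904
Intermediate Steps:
L(v, A) = 3 + v (L(v, A) = (v + 2) + 1 = (2 + v) + 1 = 3 + v)
155/(-128) + L(11, -2)/(-78) = 155/(-128) + (3 + 11)/(-78) = 155*(-1/128) + 14*(-1/78) = -155/128 - 7/39 = -6941/4992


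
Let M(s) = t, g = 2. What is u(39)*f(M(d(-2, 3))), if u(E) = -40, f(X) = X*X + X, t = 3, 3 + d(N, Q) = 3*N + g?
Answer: -480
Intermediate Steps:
d(N, Q) = -1 + 3*N (d(N, Q) = -3 + (3*N + 2) = -3 + (2 + 3*N) = -1 + 3*N)
M(s) = 3
f(X) = X + X² (f(X) = X² + X = X + X²)
u(39)*f(M(d(-2, 3))) = -120*(1 + 3) = -120*4 = -40*12 = -480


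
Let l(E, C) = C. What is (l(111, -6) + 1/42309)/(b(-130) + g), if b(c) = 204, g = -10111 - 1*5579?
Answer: 253853/655197174 ≈ 0.00038745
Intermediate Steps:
g = -15690 (g = -10111 - 5579 = -15690)
(l(111, -6) + 1/42309)/(b(-130) + g) = (-6 + 1/42309)/(204 - 15690) = (-6 + 1/42309)/(-15486) = -253853/42309*(-1/15486) = 253853/655197174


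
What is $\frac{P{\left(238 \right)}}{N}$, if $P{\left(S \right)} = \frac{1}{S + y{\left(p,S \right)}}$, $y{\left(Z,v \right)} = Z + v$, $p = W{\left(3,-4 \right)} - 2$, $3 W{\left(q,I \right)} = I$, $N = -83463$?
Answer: $- \frac{1}{39450178} \approx -2.5348 \cdot 10^{-8}$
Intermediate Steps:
$W{\left(q,I \right)} = \frac{I}{3}$
$p = - \frac{10}{3}$ ($p = \frac{1}{3} \left(-4\right) - 2 = - \frac{4}{3} - 2 = - \frac{10}{3} \approx -3.3333$)
$P{\left(S \right)} = \frac{1}{- \frac{10}{3} + 2 S}$ ($P{\left(S \right)} = \frac{1}{S + \left(- \frac{10}{3} + S\right)} = \frac{1}{- \frac{10}{3} + 2 S}$)
$\frac{P{\left(238 \right)}}{N} = \frac{\frac{3}{2} \frac{1}{-5 + 3 \cdot 238}}{-83463} = \frac{3}{2 \left(-5 + 714\right)} \left(- \frac{1}{83463}\right) = \frac{3}{2 \cdot 709} \left(- \frac{1}{83463}\right) = \frac{3}{2} \cdot \frac{1}{709} \left(- \frac{1}{83463}\right) = \frac{3}{1418} \left(- \frac{1}{83463}\right) = - \frac{1}{39450178}$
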